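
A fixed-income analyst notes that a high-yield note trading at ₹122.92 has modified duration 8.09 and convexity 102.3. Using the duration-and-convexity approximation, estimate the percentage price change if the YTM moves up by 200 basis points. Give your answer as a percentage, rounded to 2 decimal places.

Duration effect: -D_mod·Δy = -8.09 × (+0.02) = -0.161800
Convexity effect: ½·C·(Δy)² = 0.5 × 102.3 × (0.02)² = +0.0204600
ΔP/P ≈ -0.161800 + 0.0204600 = -0.141340
= -14.1340%.

-14.13%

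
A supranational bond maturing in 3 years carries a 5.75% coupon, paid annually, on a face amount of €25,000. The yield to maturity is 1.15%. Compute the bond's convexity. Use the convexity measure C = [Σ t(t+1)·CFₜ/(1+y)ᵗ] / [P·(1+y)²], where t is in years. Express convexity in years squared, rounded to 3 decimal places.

10.949

With y = 0.0115:
  t   CF        PV=CF/(1+0.0115)^t    t·PV        t(t+1)·PV
  1     1,437.50     1,421.1567     1,421.1567       2,842.3134
  2     1,437.50     1,404.9992     2,809.9984       8,429.9952
  3    26,437.50    25,545.9892    76,637.9675     306,551.8698
  Σ                 28,372.1451    80,869.1226     317,824.1784
P = 28,372.1451.
Convexity = Σ t(t+1)·PV / [P·(1+y)²] = 317,824.1784 / (28,372.1451 × 1.023132) = 10.94871.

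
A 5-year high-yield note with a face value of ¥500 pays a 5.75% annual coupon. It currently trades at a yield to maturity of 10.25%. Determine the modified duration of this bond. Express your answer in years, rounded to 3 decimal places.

4.016 years

Periodic yield y = 0.1025. First find Macaulay duration:
  t   CF        PV=CF/(1+0.1025)^t    t·PV
  1        28.75        26.0771        26.0771
  2        28.75        23.6527        47.3054
  3        28.75        21.4537        64.3611
  4        28.75        19.4591        77.8365
  5       528.75       324.6066     1,623.0332
  Σ                    415.2493     1,838.6133
P = 415.2493; Macaulay duration = 1,838.6133 / 415.2493 = 4.42773 years.
Modified duration = D_Mac / (1 + y) = 4.42773 / 1.1025 = 4.01609 years.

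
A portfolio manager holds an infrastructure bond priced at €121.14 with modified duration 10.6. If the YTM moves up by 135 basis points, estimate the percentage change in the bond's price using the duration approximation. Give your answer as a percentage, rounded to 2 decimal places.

-14.31%

Duration approximation: ΔP/P ≈ -D_mod · Δy = -10.6 × (+0.0135) = -0.143100.
As a percentage: -14.3100%.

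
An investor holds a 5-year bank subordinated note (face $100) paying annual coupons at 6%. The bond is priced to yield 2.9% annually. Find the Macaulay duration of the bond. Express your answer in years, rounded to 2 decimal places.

4.50 years

Periodic yield y = 0.029. Discount each cash flow and weight by its year:
  t   CF        PV=CF/(1+0.029)^t    t·PV
  1         6.00         5.8309         5.8309
  2         6.00         5.6666        11.3331
  3         6.00         5.5069        16.5206
  4         6.00         5.3517        21.4067
  5       106.00        91.8817       459.4085
  Σ                    114.2377       514.4998
Price P = Σ PV = 114.2377.
Macaulay duration = Σ(t·PV) / P = 514.4998 / 114.2377 = 4.50376 years.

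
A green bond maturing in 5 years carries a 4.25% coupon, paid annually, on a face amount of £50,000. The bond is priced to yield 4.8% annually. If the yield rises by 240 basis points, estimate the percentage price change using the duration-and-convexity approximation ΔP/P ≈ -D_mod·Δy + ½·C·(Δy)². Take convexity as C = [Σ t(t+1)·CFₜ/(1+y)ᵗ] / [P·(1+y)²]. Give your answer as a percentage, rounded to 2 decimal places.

With y = 0.048:
  t   CF        PV=CF/(1+0.048)^t    t·PV        t(t+1)·PV
  1     2,125.00     2,027.6718     2,027.6718       4,055.3435
  2     2,125.00     1,934.8013     3,869.6026      11,608.8078
  3     2,125.00     1,846.1844     5,538.5533      22,154.2133
  4     2,125.00     1,761.6264     7,046.5055      35,232.5275
  5    52,125.00    41,232.4988   206,162.4939   1,236,974.9632
  Σ                 48,802.7826   224,644.8270   1,310,025.8553
P = 48,802.7826; D_Mac = 4.60312 yrs; D_mod = 4.39229 yrs; C = 24.44065.
Duration effect: -4.39229 × (+0.024) = -0.105415
Convexity effect: 0.5 × 24.44065 × (0.024)² = +0.0070389
ΔP/P ≈ -0.105415 + 0.0070389 = -0.098376 = -9.8376%.

-9.84%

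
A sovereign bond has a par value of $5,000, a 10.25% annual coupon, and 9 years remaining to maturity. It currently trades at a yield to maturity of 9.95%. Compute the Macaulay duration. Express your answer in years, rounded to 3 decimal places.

Periodic yield y = 0.0995. Discount each cash flow and weight by its year:
  t   CF        PV=CF/(1+0.0995)^t    t·PV
  1       512.50       466.1210       466.1210
  2       512.50       423.9390       847.8781
  3       512.50       385.5744     1,156.7231
  4       512.50       350.6816     1,402.7263
  5       512.50       318.9464     1,594.7320
  6       512.50       290.0831     1,740.4988
  7       512.50       263.8319     1,846.8230
  8       512.50       239.9562     1,919.6497
  9     5,512.50     2,347.4238    21,126.8140
  Σ                  5,086.5573    32,101.9659
Price P = Σ PV = 5,086.5573.
Macaulay duration = Σ(t·PV) / P = 32,101.9659 / 5,086.5573 = 6.31114 years.

6.311 years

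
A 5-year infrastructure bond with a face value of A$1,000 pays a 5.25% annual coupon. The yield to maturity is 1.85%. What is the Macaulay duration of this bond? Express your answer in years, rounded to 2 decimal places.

Periodic yield y = 0.0185. Discount each cash flow and weight by its year:
  t   CF        PV=CF/(1+0.0185)^t    t·PV
  1        52.50        51.5464        51.5464
  2        52.50        50.6101       101.2202
  3        52.50        49.6908       149.0725
  4        52.50        48.7882       195.1530
  5     1,052.50       960.3221     4,801.6107
  Σ                  1,160.9577     5,298.6027
Price P = Σ PV = 1,160.9577.
Macaulay duration = Σ(t·PV) / P = 5,298.6027 / 1,160.9577 = 4.56399 years.

4.56 years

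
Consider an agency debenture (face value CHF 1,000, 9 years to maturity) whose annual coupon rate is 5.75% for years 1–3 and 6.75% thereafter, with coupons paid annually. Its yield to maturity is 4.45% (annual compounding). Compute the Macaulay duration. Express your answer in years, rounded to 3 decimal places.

Periodic yield y = 0.0445. Discount each cash flow and weight by its year:
  t   CF        PV=CF/(1+0.0445)^t    t·PV
  1        57.50        55.0503        55.0503
  2        57.50        52.7049       105.4098
  3        57.50        50.4594       151.3783
  4        67.50        56.7114       226.8454
  5        67.50        54.2952       271.4761
  6        67.50        51.9820       311.8921
  7        67.50        49.7674       348.3716
  8        67.50        47.6471       381.1766
  9     1,067.50       721.4262     6,492.8354
  Σ                  1,140.0438     8,344.4355
Price P = Σ PV = 1,140.0438.
Macaulay duration = Σ(t·PV) / P = 8,344.4355 / 1,140.0438 = 7.31940 years.

7.319 years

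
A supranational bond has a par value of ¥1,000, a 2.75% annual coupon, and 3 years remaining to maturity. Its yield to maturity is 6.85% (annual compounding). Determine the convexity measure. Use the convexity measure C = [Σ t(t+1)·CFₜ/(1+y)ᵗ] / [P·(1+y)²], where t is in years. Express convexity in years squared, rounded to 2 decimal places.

With y = 0.0685:
  t   CF        PV=CF/(1+0.0685)^t    t·PV        t(t+1)·PV
  1        27.50        25.7370        25.7370          51.4740
  2        27.50        24.0871        48.1741         144.5223
  3     1,027.50       842.2834     2,526.8503      10,107.4010
  Σ                    892.1075     2,600.7614      10,303.3974
P = 892.1075.
Convexity = Σ t(t+1)·PV / [P·(1+y)²] = 10,303.3974 / (892.1075 × 1.141692) = 10.11613.

10.12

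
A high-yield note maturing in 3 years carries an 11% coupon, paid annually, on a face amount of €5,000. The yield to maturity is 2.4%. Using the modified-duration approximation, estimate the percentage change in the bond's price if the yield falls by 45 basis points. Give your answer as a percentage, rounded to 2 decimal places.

Periodic yield y = 0.024. Modified duration first:
  t   CF        PV=CF/(1+0.024)^t    t·PV
  1       550.00       537.1094       537.1094
  2       550.00       524.5209     1,049.0417
  3     5,550.00     5,168.8403    15,506.5209
  Σ                  6,230.4705    17,092.6720
P = 6,230.4705; D_Mac = 2.74340 yrs; D_mod = 2.74340/(1+0.024) = 2.67910 yrs.
ΔP/P ≈ -D_mod · Δy = -2.67910 × (-0.0045) = +0.012056 = +1.2056%.

+1.21%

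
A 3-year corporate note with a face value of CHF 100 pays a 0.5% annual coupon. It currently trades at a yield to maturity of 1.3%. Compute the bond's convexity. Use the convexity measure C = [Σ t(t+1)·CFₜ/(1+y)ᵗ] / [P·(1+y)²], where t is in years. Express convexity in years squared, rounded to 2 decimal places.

With y = 0.013:
  t   CF        PV=CF/(1+0.013)^t    t·PV        t(t+1)·PV
  1         0.50         0.4936         0.4936           0.9872
  2         0.50         0.4872         0.9745           2.9235
  3       100.50        96.6802       290.0407       1,160.1629
  Σ                     97.6611       291.5088       1,164.0736
P = 97.6611.
Convexity = Σ t(t+1)·PV / [P·(1+y)²] = 1,164.0736 / (97.6611 × 1.026169) = 11.61556.

11.62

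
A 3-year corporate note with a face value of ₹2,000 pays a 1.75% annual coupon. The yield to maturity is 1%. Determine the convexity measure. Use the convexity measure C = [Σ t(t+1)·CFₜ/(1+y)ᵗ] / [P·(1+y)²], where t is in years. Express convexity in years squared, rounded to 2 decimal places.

11.50

With y = 0.01:
  t   CF        PV=CF/(1+0.01)^t    t·PV        t(t+1)·PV
  1        35.00        34.6535        34.6535          69.3069
  2        35.00        34.3104        68.6207         205.8622
  3     2,035.00     1,975.1510     5,925.4529      23,701.8114
  Σ                  2,044.1148     6,028.7270      23,976.9805
P = 2,044.1148.
Convexity = Σ t(t+1)·PV / [P·(1+y)²] = 23,976.9805 / (2,044.1148 × 1.020100) = 11.49864.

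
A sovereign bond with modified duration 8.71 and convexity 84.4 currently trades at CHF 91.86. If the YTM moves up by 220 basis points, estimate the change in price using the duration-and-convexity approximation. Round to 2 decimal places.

Duration effect: -D_mod·Δy = -8.71 × (+0.022) = -0.191620
Convexity effect: ½·C·(Δy)² = 0.5 × 84.4 × (0.022)² = +0.0204248
ΔP/P ≈ -0.191620 + 0.0204248 = -0.1711952
ΔP ≈ 91.86 × (-0.1711952) = -15.725991072.

-CHF 15.73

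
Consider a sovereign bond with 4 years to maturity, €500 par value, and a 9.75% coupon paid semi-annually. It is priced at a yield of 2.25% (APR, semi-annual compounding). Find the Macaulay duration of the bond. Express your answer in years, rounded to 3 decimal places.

3.486 years

Periodic yield y = 0.01125. Discount each cash flow and weight by its period:
  t   CF        PV=CF/(1+0.01125)^t    t·PV
  1       24.375        24.1038        24.1038
  2       24.375        23.8357        47.6714
  3       24.375        23.5705        70.7115
  4       24.375        23.3083        93.2332
  5       24.375        23.0490       115.2450
  6       24.375        22.7926       136.7555
  7       24.375        22.5390       157.7731
  8      524.375       479.4835     3,835.8683
  Σ                    642.6824     4,481.3617
Price P = Σ PV = 642.6824.
Macaulay duration = Σ(t·PV) / P = 4,481.3617 / 642.6824 = 6.97290 half-year periods.
In years: 6.97290 / 2 = 3.48645 years.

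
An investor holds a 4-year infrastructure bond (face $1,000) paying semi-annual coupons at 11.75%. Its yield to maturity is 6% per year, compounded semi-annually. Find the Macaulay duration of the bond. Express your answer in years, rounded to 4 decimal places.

3.3729 years

Periodic yield y = 0.03. Discount each cash flow and weight by its period:
  t   CF        PV=CF/(1+0.03)^t    t·PV
  1        58.75        57.0388        57.0388
  2        58.75        55.3775       110.7550
  3        58.75        53.7646       161.2937
  4        58.75        52.1986       208.7945
  5        58.75        50.6783       253.3913
  6        58.75        49.2022       295.2132
  7        58.75        47.7691       334.3839
  8     1,058.75       835.7870     6,686.2962
  Σ                  1,201.8162     8,107.1667
Price P = Σ PV = 1,201.8162.
Macaulay duration = Σ(t·PV) / P = 8,107.1667 / 1,201.8162 = 6.74576 half-year periods.
In years: 6.74576 / 2 = 3.37288 years.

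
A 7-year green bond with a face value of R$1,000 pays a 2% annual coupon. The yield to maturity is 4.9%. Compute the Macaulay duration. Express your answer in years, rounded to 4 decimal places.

6.5543 years

Periodic yield y = 0.049. Discount each cash flow and weight by its year:
  t   CF        PV=CF/(1+0.049)^t    t·PV
  1        20.00        19.0658        19.0658
  2        20.00        18.1752        36.3504
  3        20.00        17.3262        51.9786
  4        20.00        16.5169        66.0675
  5        20.00        15.7454        78.7268
  6        20.00        15.0099        90.0592
  7     1,020.00       729.7461     5,108.2224
  Σ                    831.5853     5,450.4707
Price P = Σ PV = 831.5853.
Macaulay duration = Σ(t·PV) / P = 5,450.4707 / 831.5853 = 6.55431 years.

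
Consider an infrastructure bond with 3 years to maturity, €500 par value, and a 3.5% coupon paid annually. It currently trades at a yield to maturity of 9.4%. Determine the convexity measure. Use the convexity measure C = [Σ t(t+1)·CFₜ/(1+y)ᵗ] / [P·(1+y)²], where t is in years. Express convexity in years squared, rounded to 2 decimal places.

9.54

With y = 0.094:
  t   CF        PV=CF/(1+0.094)^t    t·PV        t(t+1)·PV
  1        17.50        15.9963        15.9963          31.9927
  2        17.50        14.6219        29.2438          87.7313
  3       517.50       395.2377     1,185.7132       4,742.8527
  Σ                    425.8560     1,230.9533       4,862.5767
P = 425.8560.
Convexity = Σ t(t+1)·PV / [P·(1+y)²] = 4,862.5767 / (425.8560 × 1.196836) = 9.54046.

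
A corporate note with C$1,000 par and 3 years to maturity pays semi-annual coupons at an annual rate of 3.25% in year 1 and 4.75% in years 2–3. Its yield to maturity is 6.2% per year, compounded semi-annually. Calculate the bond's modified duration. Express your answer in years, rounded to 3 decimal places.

2.773 years

Periodic yield y = 0.031. First find Macaulay duration:
  t   CF        PV=CF/(1+0.031)^t    t·PV
  1        16.25        15.7614        15.7614
  2        16.25        15.2875        30.5750
  3        23.75        21.6714        65.0143
  4        23.75        21.0198        84.0793
  5        23.75        20.3878       101.9390
  6     1,023.75       852.3970     5,114.3821
  Σ                    946.5249     5,411.7510
P = 946.5249; Macaulay duration = 5,411.7510 / 946.5249 = 5.71749 half-year periods = 2.85875 years.
Modified duration = D_Mac / (1 + y) = 2.85875 / 1.031 = 2.77279 years.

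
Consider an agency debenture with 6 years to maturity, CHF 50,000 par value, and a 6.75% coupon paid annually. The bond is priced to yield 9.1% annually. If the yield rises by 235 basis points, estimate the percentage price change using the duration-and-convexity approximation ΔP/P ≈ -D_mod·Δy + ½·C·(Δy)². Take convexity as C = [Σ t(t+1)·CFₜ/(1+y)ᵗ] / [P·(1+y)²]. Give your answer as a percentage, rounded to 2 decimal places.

-10.15%

With y = 0.091:
  t   CF        PV=CF/(1+0.091)^t    t·PV        t(t+1)·PV
  1     3,375.00     3,093.4922     3,093.4922       6,186.9844
  2     3,375.00     2,835.4649     5,670.9298      17,012.7894
  3     3,375.00     2,598.9596     7,796.8787      31,187.5150
  4     3,375.00     2,382.1811     9,528.7244      47,643.6220
  5     3,375.00     2,183.4841    10,917.4203      65,504.5216
  6    53,375.00    31,651.1420   189,906.8521   1,329,347.9645
  Σ                 44,744.7239   226,914.2975   1,496,883.3969
P = 44,744.7239; D_Mac = 5.07131 yrs; D_mod = 4.64831 yrs; C = 28.10584.
Duration effect: -4.64831 × (+0.0235) = -0.109235
Convexity effect: 0.5 × 28.10584 × (0.0235)² = +0.0077607
ΔP/P ≈ -0.109235 + 0.0077607 = -0.101475 = -10.1475%.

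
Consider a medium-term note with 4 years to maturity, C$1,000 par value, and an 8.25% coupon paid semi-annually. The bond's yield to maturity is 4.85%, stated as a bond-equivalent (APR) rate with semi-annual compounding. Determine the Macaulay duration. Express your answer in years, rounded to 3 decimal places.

Periodic yield y = 0.02425. Discount each cash flow and weight by its period:
  t   CF        PV=CF/(1+0.02425)^t    t·PV
  1        41.25        40.2734        40.2734
  2        41.25        39.3199        78.6397
  3        41.25        38.3889       115.1668
  4        41.25        37.4800       149.9202
  5        41.25        36.5927       182.9633
  6        41.25        35.7263       214.3578
  7        41.25        34.8805       244.1632
  8     1,041.25       859.6214     6,876.9714
  Σ                  1,122.2831     7,902.4559
Price P = Σ PV = 1,122.2831.
Macaulay duration = Σ(t·PV) / P = 7,902.4559 / 1,122.2831 = 7.04141 half-year periods.
In years: 7.04141 / 2 = 3.52071 years.

3.521 years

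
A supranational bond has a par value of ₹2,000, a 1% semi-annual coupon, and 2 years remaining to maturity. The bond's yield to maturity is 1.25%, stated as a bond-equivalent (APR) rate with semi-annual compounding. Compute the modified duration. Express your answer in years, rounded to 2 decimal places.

Periodic yield y = 0.00625. First find Macaulay duration:
  t   CF        PV=CF/(1+0.00625)^t    t·PV
  1        10.00         9.9379         9.9379
  2        10.00         9.8762        19.7523
  3        10.00         9.8148        29.4445
  4     2,010.00     1,960.5254     7,842.1018
  Σ                  1,990.1543     7,901.2365
P = 1,990.1543; Macaulay duration = 7,901.2365 / 1,990.1543 = 3.97016 half-year periods = 1.98508 years.
Modified duration = D_Mac / (1 + y) = 1.98508 / 1.00625 = 1.97275 years.

1.97 years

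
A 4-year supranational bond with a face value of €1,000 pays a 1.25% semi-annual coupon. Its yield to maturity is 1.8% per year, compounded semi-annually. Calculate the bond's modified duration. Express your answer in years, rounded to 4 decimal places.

3.8781 years

Periodic yield y = 0.009. First find Macaulay duration:
  t   CF        PV=CF/(1+0.009)^t    t·PV
  1         6.25         6.1943         6.1943
  2         6.25         6.1390        12.2780
  3         6.25         6.0842        18.2527
  4         6.25         6.0300        24.1199
  5         6.25         5.9762        29.8809
  6         6.25         5.9229        35.5373
  7         6.25         5.8701        41.0904
  8     1,006.25       936.6483     7,493.1866
  Σ                    978.8649     7,660.5401
P = 978.8649; Macaulay duration = 7,660.5401 / 978.8649 = 7.82594 half-year periods = 3.91297 years.
Modified duration = D_Mac / (1 + y) = 3.91297 / 1.009 = 3.87807 years.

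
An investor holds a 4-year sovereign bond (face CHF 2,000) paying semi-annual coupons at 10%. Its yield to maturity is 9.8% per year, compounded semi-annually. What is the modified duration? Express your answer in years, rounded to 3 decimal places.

3.237 years

Periodic yield y = 0.049. First find Macaulay duration:
  t   CF        PV=CF/(1+0.049)^t    t·PV
  1       100.00        95.3289        95.3289
  2       100.00        90.8760       181.7519
  3       100.00        86.6310       259.8931
  4       100.00        82.5844       330.3376
  5       100.00        78.7268       393.6340
  6       100.00        75.0494       450.2962
  7       100.00        71.5437       500.8061
  8     2,100.00     1,432.2386    11,457.9092
  Σ                  2,012.9788    13,669.9571
P = 2,012.9788; Macaulay duration = 13,669.9571 / 2,012.9788 = 6.79091 half-year periods = 3.39545 years.
Modified duration = D_Mac / (1 + y) = 3.39545 / 1.049 = 3.23685 years.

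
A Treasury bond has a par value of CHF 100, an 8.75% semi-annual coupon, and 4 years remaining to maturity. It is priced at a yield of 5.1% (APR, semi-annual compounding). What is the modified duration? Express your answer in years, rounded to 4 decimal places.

Periodic yield y = 0.0255. First find Macaulay duration:
  t   CF        PV=CF/(1+0.0255)^t    t·PV
  1        4.375         4.2662         4.2662
  2        4.375         4.1601         8.3203
  3        4.375         4.0567        12.1700
  4        4.375         3.9558        15.8232
  5        4.375         3.8574        19.2872
  6        4.375         3.7615        22.5692
  7        4.375         3.6680        25.6759
  8      104.375        85.3319       682.6548
  Σ                    113.0576       790.7669
P = 113.0576; Macaulay duration = 790.7669 / 113.0576 = 6.99437 half-year periods = 3.49718 years.
Modified duration = D_Mac / (1 + y) = 3.49718 / 1.0255 = 3.41022 years.

3.4102 years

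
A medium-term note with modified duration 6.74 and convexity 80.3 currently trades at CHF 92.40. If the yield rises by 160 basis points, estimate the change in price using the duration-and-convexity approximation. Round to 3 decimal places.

Duration effect: -D_mod·Δy = -6.74 × (+0.016) = -0.107840
Convexity effect: ½·C·(Δy)² = 0.5 × 80.3 × (0.016)² = +0.0102784
ΔP/P ≈ -0.107840 + 0.0102784 = -0.0975616
ΔP ≈ 92.40 × (-0.0975616) = -9.01469184.

-CHF 9.015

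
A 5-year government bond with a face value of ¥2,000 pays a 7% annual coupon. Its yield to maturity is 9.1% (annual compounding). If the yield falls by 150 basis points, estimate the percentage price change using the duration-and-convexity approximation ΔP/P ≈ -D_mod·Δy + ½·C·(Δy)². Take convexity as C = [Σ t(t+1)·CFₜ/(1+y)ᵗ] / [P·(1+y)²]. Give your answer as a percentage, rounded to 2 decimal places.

+6.23%

With y = 0.091:
  t   CF        PV=CF/(1+0.091)^t    t·PV        t(t+1)·PV
  1       140.00       128.3226       128.3226         256.6453
  2       140.00       117.6193       235.2386         705.7157
  3       140.00       107.8087       323.4261       1,293.7043
  4       140.00        98.8164       395.2656       1,976.3280
  5     2,140.00     1,384.4906     6,922.4531      41,534.7189
  Σ                  1,837.0576     8,004.7060      45,767.1122
P = 1,837.0576; D_Mac = 4.35735 yrs; D_mod = 3.99391 yrs; C = 20.93058.
Duration effect: -3.99391 × (-0.015) = +0.059909
Convexity effect: 0.5 × 20.93058 × (-0.015)² = +0.0023547
ΔP/P ≈ +0.059909 + 0.0023547 = +0.062263 = +6.2263%.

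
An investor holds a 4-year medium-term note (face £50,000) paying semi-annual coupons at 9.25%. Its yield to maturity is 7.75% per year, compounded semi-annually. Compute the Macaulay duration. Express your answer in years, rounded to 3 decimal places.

Periodic yield y = 0.03875. Discount each cash flow and weight by its period:
  t   CF        PV=CF/(1+0.03875)^t    t·PV
  1     2,312.50     2,226.2335     2,226.2335
  2     2,312.50     2,143.1850     4,286.3701
  3     2,312.50     2,063.2347     6,189.7041
  4     2,312.50     1,986.2668     7,945.0674
  5     2,312.50     1,912.1703     9,560.8513
  6     2,312.50     1,840.8378    11,045.0267
  7     2,312.50     1,772.1663    12,405.1644
  8    52,312.50    38,593.7679   308,750.1434
  Σ                 52,537.8623   362,408.5608
Price P = Σ PV = 52,537.8623.
Macaulay duration = Σ(t·PV) / P = 362,408.5608 / 52,537.8623 = 6.89805 half-year periods.
In years: 6.89805 / 2 = 3.44902 years.

3.449 years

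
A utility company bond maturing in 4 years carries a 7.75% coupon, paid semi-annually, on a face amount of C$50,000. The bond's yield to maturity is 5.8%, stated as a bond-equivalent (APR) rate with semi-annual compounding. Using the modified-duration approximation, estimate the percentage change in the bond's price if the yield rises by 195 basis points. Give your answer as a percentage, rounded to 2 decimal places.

Periodic yield y = 0.029. Modified duration first:
  t   CF        PV=CF/(1+0.029)^t    t·PV
  1     1,937.50     1,882.8960     1,882.8960
  2     1,937.50     1,829.8309     3,659.6618
  3     1,937.50     1,778.2613     5,334.7840
  4     1,937.50     1,728.1451     6,912.5805
  5     1,937.50     1,679.4413     8,397.2067
  6     1,937.50     1,632.1101     9,792.6608
  7     1,937.50     1,586.1129    11,102.7901
  8    51,937.50    41,319.7840   330,558.2723
  Σ                 53,436.5818   377,640.8523
P = 53,436.5818; D_Mac = 7.06708 half-year periods = 3.53354 yrs; D_mod = 3.53354/(1+0.029) = 3.43396 yrs.
ΔP/P ≈ -D_mod · Δy = -3.43396 × (+0.0195) = -0.066962 = -6.6962%.

-6.70%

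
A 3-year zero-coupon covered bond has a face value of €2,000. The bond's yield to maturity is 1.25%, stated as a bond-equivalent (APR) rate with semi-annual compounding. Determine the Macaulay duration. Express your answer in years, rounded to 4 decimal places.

A zero-coupon bond has a single cash flow at maturity, so its Macaulay duration equals its maturity: 3 years.
(Equivalently: 6 semi-annual periods ÷ 2 = 3 years.)

3.0000 years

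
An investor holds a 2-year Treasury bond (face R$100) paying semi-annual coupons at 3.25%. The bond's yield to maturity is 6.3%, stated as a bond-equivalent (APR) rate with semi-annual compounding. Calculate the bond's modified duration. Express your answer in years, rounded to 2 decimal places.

Periodic yield y = 0.0315. First find Macaulay duration:
  t   CF        PV=CF/(1+0.0315)^t    t·PV
  1        1.625         1.5754         1.5754
  2        1.625         1.5273         3.0545
  3        1.625         1.4806         4.4419
  4      101.625        89.7684       359.0737
  Σ                     94.3517       368.1455
P = 94.3517; Macaulay duration = 368.1455 / 94.3517 = 3.90184 half-year periods = 1.95092 years.
Modified duration = D_Mac / (1 + y) = 1.95092 / 1.0315 = 1.89134 years.

1.89 years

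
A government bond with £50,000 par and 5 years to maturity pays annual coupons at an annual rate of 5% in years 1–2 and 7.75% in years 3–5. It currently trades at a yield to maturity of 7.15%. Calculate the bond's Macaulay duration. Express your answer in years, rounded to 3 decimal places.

4.485 years

Periodic yield y = 0.0715. Discount each cash flow and weight by its year:
  t   CF        PV=CF/(1+0.0715)^t    t·PV
  1     2,500.00     2,333.1778     2,333.1778
  2     2,500.00     2,177.4874     4,354.9749
  3     3,875.00     3,149.8885     9,449.6655
  4     3,875.00     2,939.7000    11,758.7998
  5    53,875.00    38,144.0152   190,720.0758
  Σ                 48,744.2688   218,616.6937
Price P = Σ PV = 48,744.2688.
Macaulay duration = Σ(t·PV) / P = 218,616.6937 / 48,744.2688 = 4.48497 years.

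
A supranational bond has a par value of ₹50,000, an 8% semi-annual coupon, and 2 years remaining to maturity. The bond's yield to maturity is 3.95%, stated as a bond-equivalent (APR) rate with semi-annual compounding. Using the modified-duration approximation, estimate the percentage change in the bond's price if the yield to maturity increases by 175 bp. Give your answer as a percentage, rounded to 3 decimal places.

-3.247%

Periodic yield y = 0.01975. Modified duration first:
  t   CF        PV=CF/(1+0.01975)^t    t·PV
  1     2,000.00     1,961.2650     1,961.2650
  2     2,000.00     1,923.2802     3,846.5605
  3     2,000.00     1,886.0311     5,658.0934
  4    52,000.00    48,087.0890   192,348.3561
  Σ                 53,857.6654   203,814.2749
P = 53,857.6654; D_Mac = 3.78431 half-year periods = 1.89216 yrs; D_mod = 1.89216/(1+0.01975) = 1.85551 yrs.
ΔP/P ≈ -D_mod · Δy = -1.85551 × (+0.0175) = -0.032471 = -3.2471%.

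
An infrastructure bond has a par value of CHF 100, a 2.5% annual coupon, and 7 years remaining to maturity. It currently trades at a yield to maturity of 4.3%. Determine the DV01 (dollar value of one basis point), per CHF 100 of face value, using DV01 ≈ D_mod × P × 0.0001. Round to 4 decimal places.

Periodic yield y = 0.043.
  t   CF        PV=CF/(1+0.043)^t    t·PV
  1         2.50         2.3969         2.3969
  2         2.50         2.2981         4.5962
  3         2.50         2.2034         6.6101
  4         2.50         2.1125         8.4501
  5         2.50         2.0254        10.1272
  6         2.50         1.9419        11.6516
  7       102.50        76.3368       534.3573
  Σ                     89.3151       578.1895
P = 89.3151; D_Mac = 6.47359 yrs; D_mod = 6.20671 yrs.
DV01 ≈ 6.20671 × 89.3151 × 0.0001 = 0.055435.

CHF 0.0554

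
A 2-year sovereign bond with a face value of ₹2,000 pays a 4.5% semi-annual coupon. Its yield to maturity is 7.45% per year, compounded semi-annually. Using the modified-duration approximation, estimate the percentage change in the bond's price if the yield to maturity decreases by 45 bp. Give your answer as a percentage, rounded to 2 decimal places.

Periodic yield y = 0.03725. Modified duration first:
  t   CF        PV=CF/(1+0.03725)^t    t·PV
  1        45.00        43.3839        43.3839
  2        45.00        41.8259        83.6519
  3        45.00        40.3239       120.9716
  4     2,045.00     1,766.6867     7,066.7468
  Σ                  1,892.2204     7,314.7542
P = 1,892.2204; D_Mac = 3.86570 half-year periods = 1.93285 yrs; D_mod = 1.93285/(1+0.03725) = 1.86344 yrs.
ΔP/P ≈ -D_mod · Δy = -1.86344 × (-0.0045) = +0.008385 = +0.8385%.

+0.84%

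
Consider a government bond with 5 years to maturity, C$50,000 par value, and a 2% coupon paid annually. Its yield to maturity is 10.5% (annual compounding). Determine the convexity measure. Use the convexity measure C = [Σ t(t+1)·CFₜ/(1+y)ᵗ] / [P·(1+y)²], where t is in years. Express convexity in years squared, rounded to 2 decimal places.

23.01

With y = 0.105:
  t   CF        PV=CF/(1+0.105)^t    t·PV        t(t+1)·PV
  1     1,000.00       904.9774       904.9774       1,809.9548
  2     1,000.00       818.9841     1,637.9681       4,913.9043
  3     1,000.00       741.1620     2,223.4861       8,893.9444
  4     1,000.00       670.7349     2,682.9395      13,414.6975
  5    51,000.00    30,956.9942   154,784.9711     928,709.8264
  Σ                 34,092.8526   162,234.3422     957,742.3274
P = 34,092.8526.
Convexity = Σ t(t+1)·PV / [P·(1+y)²] = 957,742.3274 / (34,092.8526 × 1.221025) = 23.00704.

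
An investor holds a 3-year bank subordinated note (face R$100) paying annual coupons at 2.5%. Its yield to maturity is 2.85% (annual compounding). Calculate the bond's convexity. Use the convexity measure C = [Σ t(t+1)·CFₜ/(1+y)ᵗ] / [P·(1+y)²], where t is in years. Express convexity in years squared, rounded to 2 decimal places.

With y = 0.0285:
  t   CF        PV=CF/(1+0.0285)^t    t·PV        t(t+1)·PV
  1         2.50         2.4307         2.4307           4.8614
  2         2.50         2.3634         4.7267          14.1802
  3       102.50        94.2130       282.6391       1,130.5564
  Σ                     99.0071       289.7966       1,149.5980
P = 99.0071.
Convexity = Σ t(t+1)·PV / [P·(1+y)²] = 1,149.5980 / (99.0071 × 1.057812) = 10.97668.

10.98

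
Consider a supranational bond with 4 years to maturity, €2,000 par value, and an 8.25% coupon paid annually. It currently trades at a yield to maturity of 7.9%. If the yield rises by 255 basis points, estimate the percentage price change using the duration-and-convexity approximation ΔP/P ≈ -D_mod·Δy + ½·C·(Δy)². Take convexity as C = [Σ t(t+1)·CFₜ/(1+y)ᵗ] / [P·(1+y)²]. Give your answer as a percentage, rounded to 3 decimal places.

With y = 0.079:
  t   CF        PV=CF/(1+0.079)^t    t·PV        t(t+1)·PV
  1       165.00       152.9194       152.9194         305.8387
  2       165.00       141.7232       283.4465         850.3394
  3       165.00       131.3468       394.0405       1,576.1620
  4     2,165.00     1,597.2472     6,388.9886      31,944.9430
  Σ                  2,023.2366     7,219.3949      34,677.2832
P = 2,023.2366; D_Mac = 3.56824 yrs; D_mod = 3.30699 yrs; C = 14.72162.
Duration effect: -3.30699 × (+0.0255) = -0.084328
Convexity effect: 0.5 × 14.72162 × (0.0255)² = +0.0047864
ΔP/P ≈ -0.084328 + 0.0047864 = -0.079542 = -7.9542%.

-7.954%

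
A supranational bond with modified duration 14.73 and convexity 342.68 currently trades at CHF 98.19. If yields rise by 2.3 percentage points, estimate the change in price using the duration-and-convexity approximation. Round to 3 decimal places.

Duration effect: -D_mod·Δy = -14.73 × (+0.023) = -0.338790
Convexity effect: ½·C·(Δy)² = 0.5 × 342.68 × (0.023)² = +0.09063886
ΔP/P ≈ -0.338790 + 0.09063886 = -0.24815114
ΔP ≈ 98.19 × (-0.24815114) = -24.3659604366.

-CHF 24.366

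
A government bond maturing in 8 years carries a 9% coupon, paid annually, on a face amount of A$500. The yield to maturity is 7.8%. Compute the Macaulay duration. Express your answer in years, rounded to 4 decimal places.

Periodic yield y = 0.078. Discount each cash flow and weight by its year:
  t   CF        PV=CF/(1+0.078)^t    t·PV
  1        45.00        41.7440        41.7440
  2        45.00        38.7235        77.4471
  3        45.00        35.9216       107.7649
  4        45.00        33.3225       133.2900
  5        45.00        30.9114       154.5570
  6        45.00        28.6748       172.0486
  7        45.00        26.6000       186.1998
  8       545.00       298.8453     2,390.7623
  Σ                    534.7431     3,263.8137
Price P = Σ PV = 534.7431.
Macaulay duration = Σ(t·PV) / P = 3,263.8137 / 534.7431 = 6.10352 years.

6.1035 years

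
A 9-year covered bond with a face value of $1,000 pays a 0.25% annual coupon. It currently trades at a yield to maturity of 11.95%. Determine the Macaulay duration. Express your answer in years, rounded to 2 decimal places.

8.83 years

Periodic yield y = 0.1195. Discount each cash flow and weight by its year:
  t   CF        PV=CF/(1+0.1195)^t    t·PV
  1         2.50         2.2331         2.2331
  2         2.50         1.9948         3.9895
  3         2.50         1.7818         5.3455
  4         2.50         1.5916         6.3665
  5         2.50         1.4217         7.1087
  6         2.50         1.2700         7.6199
  7         2.50         1.1344         7.9409
  8         2.50         1.0133         8.1066
  9     1,002.50       362.9673     3,266.7057
  Σ                    375.4081     3,315.4164
Price P = Σ PV = 375.4081.
Macaulay duration = Σ(t·PV) / P = 3,315.4164 / 375.4081 = 8.83150 years.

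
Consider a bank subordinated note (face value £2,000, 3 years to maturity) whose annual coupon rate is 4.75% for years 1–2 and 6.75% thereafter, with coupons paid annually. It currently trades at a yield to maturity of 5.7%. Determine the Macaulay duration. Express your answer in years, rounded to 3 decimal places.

Periodic yield y = 0.057. Discount each cash flow and weight by its year:
  t   CF        PV=CF/(1+0.057)^t    t·PV
  1        95.00        89.8770        89.8770
  2        95.00        85.0303       170.0606
  3     2,135.00     1,807.8938     5,423.6814
  Σ                  1,982.8011     5,683.6190
Price P = Σ PV = 1,982.8011.
Macaulay duration = Σ(t·PV) / P = 5,683.6190 / 1,982.8011 = 2.86646 years.

2.866 years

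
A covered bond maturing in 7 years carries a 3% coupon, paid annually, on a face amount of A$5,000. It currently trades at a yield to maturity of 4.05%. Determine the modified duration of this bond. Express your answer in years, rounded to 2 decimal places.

6.15 years

Periodic yield y = 0.0405. First find Macaulay duration:
  t   CF        PV=CF/(1+0.0405)^t    t·PV
  1       150.00       144.1615       144.1615
  2       150.00       138.5502       277.1004
  3       150.00       133.1573       399.4719
  4       150.00       127.9743       511.8974
  5       150.00       122.9931       614.9656
  6       150.00       118.2058       709.2347
  7     5,150.00     3,900.4313    27,303.0194
  Σ                  4,685.4735    29,959.8509
P = 4,685.4735; Macaulay duration = 29,959.8509 / 4,685.4735 = 6.39420 years.
Modified duration = D_Mac / (1 + y) = 6.39420 / 1.0405 = 6.14531 years.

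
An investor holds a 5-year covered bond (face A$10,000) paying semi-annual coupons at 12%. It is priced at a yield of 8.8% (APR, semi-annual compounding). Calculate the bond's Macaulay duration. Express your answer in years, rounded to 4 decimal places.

Periodic yield y = 0.044. Discount each cash flow and weight by its period:
  t   CF        PV=CF/(1+0.044)^t    t·PV
  1       600.00       574.7126       574.7126
  2       600.00       550.4910     1,100.9821
  3       600.00       527.2903     1,581.8708
  4       600.00       505.0673     2,020.2692
  5       600.00       483.7809     2,418.9047
  6       600.00       463.3917     2,780.3502
  7       600.00       443.8618     3,107.0325
  8       600.00       425.1550     3,401.2398
  9       600.00       407.2366     3,665.1291
  10   10,600.00     6,891.2956    68,912.9559
  Σ                 11,272.2828    89,563.4470
Price P = Σ PV = 11,272.2828.
Macaulay duration = Σ(t·PV) / P = 89,563.4470 / 11,272.2828 = 7.94546 half-year periods.
In years: 7.94546 / 2 = 3.97273 years.

3.9727 years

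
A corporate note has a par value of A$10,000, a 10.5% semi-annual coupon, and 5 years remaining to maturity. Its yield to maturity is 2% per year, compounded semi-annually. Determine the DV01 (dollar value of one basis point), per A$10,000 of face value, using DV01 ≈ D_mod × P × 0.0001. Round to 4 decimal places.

A$5.8153

Periodic yield y = 0.01.
  t   CF        PV=CF/(1+0.01)^t    t·PV
  1       525.00       519.8020       519.8020
  2       525.00       514.6554     1,029.3109
  3       525.00       509.5598     1,528.6795
  4       525.00       504.5147     2,018.0587
  5       525.00       499.5195     2,497.5974
  6       525.00       494.5737     2,967.4425
  7       525.00       489.6770     3,427.7389
  8       525.00       484.8287     3,878.6295
  9       525.00       480.0284     4,320.2557
  10   10,525.00     9,528.1452    95,281.4520
  Σ                 14,025.3044   117,468.9670
P = 14,025.3044; D_Mac = 8.37550 half-year periods = 4.18775 yrs; D_mod = 4.14629 yrs.
DV01 ≈ 4.14629 × 14,025.3044 × 0.0001 = 5.815295.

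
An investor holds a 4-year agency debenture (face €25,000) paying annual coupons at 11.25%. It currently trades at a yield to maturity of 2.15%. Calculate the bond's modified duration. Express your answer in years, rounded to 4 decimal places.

Periodic yield y = 0.0215. First find Macaulay duration:
  t   CF        PV=CF/(1+0.0215)^t    t·PV
  1     2,812.50     2,753.3040     2,753.3040
  2     2,812.50     2,695.3539     5,390.7077
  3     2,812.50     2,638.6235     7,915.8704
  4    27,812.50    25,543.8611   102,175.4445
  Σ                 33,631.1424   118,235.3265
P = 33,631.1424; Macaulay duration = 118,235.3265 / 33,631.1424 = 3.51565 years.
Modified duration = D_Mac / (1 + y) = 3.51565 / 1.0215 = 3.44165 years.

3.4417 years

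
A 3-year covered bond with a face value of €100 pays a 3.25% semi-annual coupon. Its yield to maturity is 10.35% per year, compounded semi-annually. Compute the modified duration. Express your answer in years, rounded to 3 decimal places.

2.727 years

Periodic yield y = 0.05175. First find Macaulay duration:
  t   CF        PV=CF/(1+0.05175)^t    t·PV
  1        1.625         1.5450         1.5450
  2        1.625         1.4690         2.9380
  3        1.625         1.3967         4.1902
  4        1.625         1.3280         5.3121
  5        1.625         1.2627         6.3134
  6      101.625        75.0802       450.4812
  Σ                     82.0817       470.7800
P = 82.0817; Macaulay duration = 470.7800 / 82.0817 = 5.73550 half-year periods = 2.86775 years.
Modified duration = D_Mac / (1 + y) = 2.86775 / 1.05175 = 2.72665 years.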